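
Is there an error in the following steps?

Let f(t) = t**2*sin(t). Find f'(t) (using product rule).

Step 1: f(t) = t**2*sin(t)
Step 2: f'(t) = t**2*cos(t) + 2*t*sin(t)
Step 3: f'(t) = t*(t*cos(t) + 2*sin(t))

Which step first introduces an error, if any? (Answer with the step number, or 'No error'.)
No error

All steps in this derivation are correct.
The final answer f'(t) = t*(t*cos(t) + 2*sin(t)) is valid.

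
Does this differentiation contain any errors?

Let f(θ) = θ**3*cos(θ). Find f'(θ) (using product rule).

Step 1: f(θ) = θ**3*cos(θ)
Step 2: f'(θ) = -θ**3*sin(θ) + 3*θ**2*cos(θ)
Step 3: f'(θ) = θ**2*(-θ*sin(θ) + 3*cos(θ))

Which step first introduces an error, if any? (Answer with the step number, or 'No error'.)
No error

All steps in this derivation are correct.
The final answer f'(θ) = θ**2*(-θ*sin(θ) + 3*cos(θ)) is valid.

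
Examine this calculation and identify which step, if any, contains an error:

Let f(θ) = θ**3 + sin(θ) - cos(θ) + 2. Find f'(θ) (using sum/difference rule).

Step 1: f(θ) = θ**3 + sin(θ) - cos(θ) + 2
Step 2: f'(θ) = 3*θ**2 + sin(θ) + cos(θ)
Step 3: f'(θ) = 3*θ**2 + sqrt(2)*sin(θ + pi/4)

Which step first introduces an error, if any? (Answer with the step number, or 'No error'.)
No error

All steps in this derivation are correct.
The final answer f'(θ) = 3*θ**2 + sqrt(2)*sin(θ + pi/4) is valid.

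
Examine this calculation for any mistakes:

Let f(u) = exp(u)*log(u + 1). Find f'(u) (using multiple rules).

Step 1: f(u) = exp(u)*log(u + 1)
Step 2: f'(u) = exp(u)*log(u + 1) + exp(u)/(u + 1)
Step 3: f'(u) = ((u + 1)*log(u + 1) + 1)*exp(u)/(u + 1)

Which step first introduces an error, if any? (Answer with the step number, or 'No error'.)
No error

All steps in this derivation are correct.
The final answer f'(u) = ((u + 1)*log(u + 1) + 1)*exp(u)/(u + 1) is valid.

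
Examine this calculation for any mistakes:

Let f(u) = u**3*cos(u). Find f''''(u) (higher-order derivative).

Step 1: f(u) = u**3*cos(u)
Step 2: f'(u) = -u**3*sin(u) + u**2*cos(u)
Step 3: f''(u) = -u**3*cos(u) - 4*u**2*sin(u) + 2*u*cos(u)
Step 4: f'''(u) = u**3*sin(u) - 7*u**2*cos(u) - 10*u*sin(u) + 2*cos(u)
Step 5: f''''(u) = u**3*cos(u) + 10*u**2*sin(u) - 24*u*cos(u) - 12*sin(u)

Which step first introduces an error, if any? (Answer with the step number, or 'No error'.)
Step 2

Step 2 is incorrect due to a wrong coefficient.
The step shows: -u**3*sin(u) + u**2*cos(u)
The correct value should be: -u**3*sin(u) + 3*u**2*cos(u)

Explanation: The coefficient 3 was incorrectly written as 1: the term 3*u**2*cos(u) was incorrectly written as u**2*cos(u)
The later steps are derived from this incorrect expression, so the error originates in Step 2.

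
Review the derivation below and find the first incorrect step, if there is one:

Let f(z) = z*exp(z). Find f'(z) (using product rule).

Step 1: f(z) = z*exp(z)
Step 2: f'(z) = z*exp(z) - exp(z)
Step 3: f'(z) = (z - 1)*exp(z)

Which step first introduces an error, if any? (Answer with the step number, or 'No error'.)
Step 2

Step 2 is incorrect due to a sign flip.
The step shows: z*exp(z) - exp(z)
The correct value should be: z*exp(z) + exp(z)

Explanation: The sign of one term was flipped: the term exp(z) was incorrectly written as -exp(z)
The later steps are derived from this incorrect expression, so the error originates in Step 2.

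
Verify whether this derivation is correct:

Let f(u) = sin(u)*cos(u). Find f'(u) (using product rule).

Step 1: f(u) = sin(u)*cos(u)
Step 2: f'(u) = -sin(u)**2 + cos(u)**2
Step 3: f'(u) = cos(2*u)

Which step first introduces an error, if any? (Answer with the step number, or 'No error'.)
No error

All steps in this derivation are correct.
The final answer f'(u) = cos(2*u) is valid.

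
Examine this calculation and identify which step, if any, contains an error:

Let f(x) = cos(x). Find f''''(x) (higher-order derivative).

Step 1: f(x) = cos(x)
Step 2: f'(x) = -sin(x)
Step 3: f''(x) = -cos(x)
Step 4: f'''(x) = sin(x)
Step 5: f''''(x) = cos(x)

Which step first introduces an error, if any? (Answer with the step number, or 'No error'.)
No error

All steps in this derivation are correct.
The final answer f''''(x) = cos(x) is valid.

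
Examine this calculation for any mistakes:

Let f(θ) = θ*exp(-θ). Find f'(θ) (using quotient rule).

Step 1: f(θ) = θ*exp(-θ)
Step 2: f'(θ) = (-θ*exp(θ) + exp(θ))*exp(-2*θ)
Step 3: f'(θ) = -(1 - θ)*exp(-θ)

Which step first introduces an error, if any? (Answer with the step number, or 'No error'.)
Step 3

Step 3 is incorrect due to a sign flip.
The step shows: -(1 - θ)*exp(-θ)
The correct value should be: (1 - θ)*exp(-θ)

Explanation: The sign of the whole expression was flipped: the term (1 - θ)*exp(-θ) was incorrectly written as -(1 - θ)*exp(-θ)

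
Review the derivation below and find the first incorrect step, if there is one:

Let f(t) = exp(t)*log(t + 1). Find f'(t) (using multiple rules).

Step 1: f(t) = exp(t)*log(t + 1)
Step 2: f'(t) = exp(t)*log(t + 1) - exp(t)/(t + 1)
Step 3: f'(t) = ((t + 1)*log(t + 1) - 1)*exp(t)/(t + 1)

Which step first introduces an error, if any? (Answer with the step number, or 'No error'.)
Step 2

Step 2 is incorrect due to a sign flip.
The step shows: exp(t)*log(t + 1) - exp(t)/(t + 1)
The correct value should be: exp(t)*log(t + 1) + exp(t)/(t + 1)

Explanation: The sign of one term was flipped: the term exp(t)/(t + 1) was incorrectly written as -exp(t)/(t + 1)
The later steps are derived from this incorrect expression, so the error originates in Step 2.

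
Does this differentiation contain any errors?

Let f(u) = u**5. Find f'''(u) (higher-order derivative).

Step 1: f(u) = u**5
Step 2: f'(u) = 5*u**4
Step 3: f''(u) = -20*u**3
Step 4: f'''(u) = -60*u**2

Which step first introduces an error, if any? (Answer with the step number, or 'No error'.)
Step 3

Step 3 is incorrect due to a sign flip.
The step shows: -20*u**3
The correct value should be: 20*u**3

Explanation: The sign of the whole expression was flipped: the term 20*u**3 was incorrectly written as -20*u**3
The later steps are derived from this incorrect expression, so the error originates in Step 3.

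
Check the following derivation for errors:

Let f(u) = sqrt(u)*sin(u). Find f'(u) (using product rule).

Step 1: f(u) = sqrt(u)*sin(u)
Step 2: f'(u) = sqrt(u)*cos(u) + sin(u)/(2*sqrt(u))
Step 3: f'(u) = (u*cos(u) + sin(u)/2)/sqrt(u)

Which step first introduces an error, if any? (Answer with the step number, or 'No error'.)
No error

All steps in this derivation are correct.
The final answer f'(u) = (u*cos(u) + sin(u)/2)/sqrt(u) is valid.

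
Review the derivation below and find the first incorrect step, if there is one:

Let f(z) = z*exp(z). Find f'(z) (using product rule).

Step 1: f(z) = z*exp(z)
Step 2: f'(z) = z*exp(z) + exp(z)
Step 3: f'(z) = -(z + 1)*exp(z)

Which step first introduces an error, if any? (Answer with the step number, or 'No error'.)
Step 3

Step 3 is incorrect due to a sign flip.
The step shows: -(z + 1)*exp(z)
The correct value should be: (z + 1)*exp(z)

Explanation: The sign of the whole expression was flipped: the term (z + 1)*exp(z) was incorrectly written as -(z + 1)*exp(z)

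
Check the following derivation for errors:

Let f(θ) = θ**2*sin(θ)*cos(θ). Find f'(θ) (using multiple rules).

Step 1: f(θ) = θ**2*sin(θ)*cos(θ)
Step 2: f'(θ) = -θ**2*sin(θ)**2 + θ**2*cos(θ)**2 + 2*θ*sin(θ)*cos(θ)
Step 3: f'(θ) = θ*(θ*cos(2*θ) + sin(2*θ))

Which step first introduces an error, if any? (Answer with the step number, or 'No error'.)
No error

All steps in this derivation are correct.
The final answer f'(θ) = θ*(θ*cos(2*θ) + sin(2*θ)) is valid.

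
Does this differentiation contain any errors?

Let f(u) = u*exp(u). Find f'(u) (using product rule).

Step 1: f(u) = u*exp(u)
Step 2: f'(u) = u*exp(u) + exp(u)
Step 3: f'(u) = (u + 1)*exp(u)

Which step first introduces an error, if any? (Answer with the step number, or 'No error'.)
No error

All steps in this derivation are correct.
The final answer f'(u) = (u + 1)*exp(u) is valid.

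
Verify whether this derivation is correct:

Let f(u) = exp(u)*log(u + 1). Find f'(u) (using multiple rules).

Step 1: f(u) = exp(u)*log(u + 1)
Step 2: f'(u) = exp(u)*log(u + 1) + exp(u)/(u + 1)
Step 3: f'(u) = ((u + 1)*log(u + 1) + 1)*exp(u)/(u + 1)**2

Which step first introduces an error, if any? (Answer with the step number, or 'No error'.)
Step 3

Step 3 is incorrect due to a wrong exponent.
The step shows: ((u + 1)*log(u + 1) + 1)*exp(u)/(u + 1)**2
The correct value should be: ((u + 1)*log(u + 1) + 1)*exp(u)/(u + 1)

Explanation: The exponent -1 on u + 1 was incorrectly written as -2: the term ((u + 1)*log(u + 1) + 1)*exp(u)/(u + 1) was incorrectly written as ((u + 1)*log(u + 1) + 1)*exp(u)/(u + 1)**2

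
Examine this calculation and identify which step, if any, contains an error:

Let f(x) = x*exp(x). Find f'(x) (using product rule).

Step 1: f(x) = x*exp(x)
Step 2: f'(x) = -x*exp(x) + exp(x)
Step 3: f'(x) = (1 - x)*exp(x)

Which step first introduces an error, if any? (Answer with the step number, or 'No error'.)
Step 2

Step 2 is incorrect due to a sign flip.
The step shows: -x*exp(x) + exp(x)
The correct value should be: x*exp(x) + exp(x)

Explanation: The sign of one term was flipped: the term x*exp(x) was incorrectly written as -x*exp(x)
The later steps are derived from this incorrect expression, so the error originates in Step 2.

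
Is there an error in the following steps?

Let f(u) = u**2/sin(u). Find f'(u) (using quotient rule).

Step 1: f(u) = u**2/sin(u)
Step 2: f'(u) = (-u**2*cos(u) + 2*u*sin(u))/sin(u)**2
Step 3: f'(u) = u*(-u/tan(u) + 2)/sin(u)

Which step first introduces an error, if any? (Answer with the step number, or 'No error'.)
No error

All steps in this derivation are correct.
The final answer f'(u) = u*(-u/tan(u) + 2)/sin(u) is valid.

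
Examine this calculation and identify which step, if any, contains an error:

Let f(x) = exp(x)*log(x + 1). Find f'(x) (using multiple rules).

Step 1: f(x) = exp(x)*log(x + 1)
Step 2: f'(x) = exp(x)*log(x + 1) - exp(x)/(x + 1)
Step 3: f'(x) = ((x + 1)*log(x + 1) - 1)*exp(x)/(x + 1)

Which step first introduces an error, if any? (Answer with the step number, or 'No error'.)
Step 2

Step 2 is incorrect due to a sign flip.
The step shows: exp(x)*log(x + 1) - exp(x)/(x + 1)
The correct value should be: exp(x)*log(x + 1) + exp(x)/(x + 1)

Explanation: The sign of one term was flipped: the term exp(x)/(x + 1) was incorrectly written as -exp(x)/(x + 1)
The later steps are derived from this incorrect expression, so the error originates in Step 2.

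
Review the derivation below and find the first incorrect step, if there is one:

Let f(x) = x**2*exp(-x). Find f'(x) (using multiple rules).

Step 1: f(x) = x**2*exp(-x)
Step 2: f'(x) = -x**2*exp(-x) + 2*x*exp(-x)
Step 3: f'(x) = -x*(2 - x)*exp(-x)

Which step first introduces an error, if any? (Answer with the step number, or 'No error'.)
Step 3

Step 3 is incorrect due to a sign flip.
The step shows: -x*(2 - x)*exp(-x)
The correct value should be: x*(2 - x)*exp(-x)

Explanation: The sign of the whole expression was flipped: the term x*(2 - x)*exp(-x) was incorrectly written as -x*(2 - x)*exp(-x)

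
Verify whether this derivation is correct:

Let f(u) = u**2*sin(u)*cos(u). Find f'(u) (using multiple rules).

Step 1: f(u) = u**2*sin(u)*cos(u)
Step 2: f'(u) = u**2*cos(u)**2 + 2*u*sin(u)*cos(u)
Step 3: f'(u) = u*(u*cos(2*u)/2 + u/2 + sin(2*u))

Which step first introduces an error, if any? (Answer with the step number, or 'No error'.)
Step 2

Step 2 is incorrect due to a dropped term.
The step shows: u**2*cos(u)**2 + 2*u*sin(u)*cos(u)
The correct value should be: -u**2*sin(u)**2 + u**2*cos(u)**2 + 2*u*sin(u)*cos(u)

Explanation: A term was dropped: the term -u**2*sin(u)**2 was incorrectly omitted
The later steps are derived from this incorrect expression, so the error originates in Step 2.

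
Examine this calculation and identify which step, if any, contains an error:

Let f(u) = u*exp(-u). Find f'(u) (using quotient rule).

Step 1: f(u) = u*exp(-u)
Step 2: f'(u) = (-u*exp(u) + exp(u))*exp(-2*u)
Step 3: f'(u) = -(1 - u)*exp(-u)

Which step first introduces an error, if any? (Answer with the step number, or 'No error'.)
Step 3

Step 3 is incorrect due to a sign flip.
The step shows: -(1 - u)*exp(-u)
The correct value should be: (1 - u)*exp(-u)

Explanation: The sign of the whole expression was flipped: the term (1 - u)*exp(-u) was incorrectly written as -(1 - u)*exp(-u)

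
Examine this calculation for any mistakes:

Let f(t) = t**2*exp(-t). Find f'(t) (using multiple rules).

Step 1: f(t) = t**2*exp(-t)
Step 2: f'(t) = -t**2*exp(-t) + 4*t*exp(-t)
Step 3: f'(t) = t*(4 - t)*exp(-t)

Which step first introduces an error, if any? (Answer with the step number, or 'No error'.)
Step 2

Step 2 is incorrect due to a wrong coefficient.
The step shows: -t**2*exp(-t) + 4*t*exp(-t)
The correct value should be: -t**2*exp(-t) + 2*t*exp(-t)

Explanation: The coefficient 2 was incorrectly written as 4: the term 2*t*exp(-t) was incorrectly written as 4*t*exp(-t)
The later steps are derived from this incorrect expression, so the error originates in Step 2.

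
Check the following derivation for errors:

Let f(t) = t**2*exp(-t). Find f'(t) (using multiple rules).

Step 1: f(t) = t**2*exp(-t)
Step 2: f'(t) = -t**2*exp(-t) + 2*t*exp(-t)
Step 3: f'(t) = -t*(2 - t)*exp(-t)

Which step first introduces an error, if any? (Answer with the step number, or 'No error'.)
Step 3

Step 3 is incorrect due to a sign flip.
The step shows: -t*(2 - t)*exp(-t)
The correct value should be: t*(2 - t)*exp(-t)

Explanation: The sign of the whole expression was flipped: the term t*(2 - t)*exp(-t) was incorrectly written as -t*(2 - t)*exp(-t)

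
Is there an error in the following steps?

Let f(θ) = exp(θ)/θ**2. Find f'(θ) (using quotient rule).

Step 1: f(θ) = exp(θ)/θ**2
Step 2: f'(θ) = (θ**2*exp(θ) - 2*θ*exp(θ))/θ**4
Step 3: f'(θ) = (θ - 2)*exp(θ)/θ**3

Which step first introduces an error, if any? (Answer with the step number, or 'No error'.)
No error

All steps in this derivation are correct.
The final answer f'(θ) = (θ - 2)*exp(θ)/θ**3 is valid.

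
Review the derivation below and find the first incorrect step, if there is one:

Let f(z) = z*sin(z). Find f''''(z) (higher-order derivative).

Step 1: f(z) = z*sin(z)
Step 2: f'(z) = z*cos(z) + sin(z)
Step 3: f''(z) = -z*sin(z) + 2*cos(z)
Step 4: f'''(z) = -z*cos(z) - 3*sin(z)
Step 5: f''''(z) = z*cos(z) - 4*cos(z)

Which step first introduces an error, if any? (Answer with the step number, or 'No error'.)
Step 5

Step 5 is incorrect due to a wrong trig function.
The step shows: z*cos(z) - 4*cos(z)
The correct value should be: z*sin(z) - 4*cos(z)

Explanation: sin(z) was incorrectly written as cos(z): the term z*sin(z) was incorrectly written as z*cos(z)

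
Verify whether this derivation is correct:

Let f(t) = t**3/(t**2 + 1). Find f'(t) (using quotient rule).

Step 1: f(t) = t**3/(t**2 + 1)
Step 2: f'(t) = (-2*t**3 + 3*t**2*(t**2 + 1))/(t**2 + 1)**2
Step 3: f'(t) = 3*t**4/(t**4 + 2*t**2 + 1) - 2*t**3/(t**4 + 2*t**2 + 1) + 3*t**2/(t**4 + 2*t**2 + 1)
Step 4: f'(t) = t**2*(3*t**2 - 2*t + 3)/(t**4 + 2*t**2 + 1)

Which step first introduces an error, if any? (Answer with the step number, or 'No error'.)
Step 2

Step 2 is incorrect due to a wrong exponent.
The step shows: (-2*t**3 + 3*t**2*(t**2 + 1))/(t**2 + 1)**2
The correct value should be: (-2*t**4 + 3*t**2*(t**2 + 1))/(t**2 + 1)**2

Explanation: The exponent 4 on t was incorrectly written as 3: the term (-2*t**4 + 3*t**2*(t**2 + 1))/(t**2 + 1)**2 was incorrectly written as (-2*t**3 + 3*t**2*(t**2 + 1))/(t**2 + 1)**2
The later steps are derived from this incorrect expression, so the error originates in Step 2.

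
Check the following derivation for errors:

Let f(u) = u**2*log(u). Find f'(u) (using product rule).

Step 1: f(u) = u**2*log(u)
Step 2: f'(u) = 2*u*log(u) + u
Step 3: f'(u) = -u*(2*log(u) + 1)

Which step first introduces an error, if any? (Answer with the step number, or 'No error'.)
Step 3

Step 3 is incorrect due to a sign flip.
The step shows: -u*(2*log(u) + 1)
The correct value should be: u*(2*log(u) + 1)

Explanation: The sign of the whole expression was flipped: the term u*(2*log(u) + 1) was incorrectly written as -u*(2*log(u) + 1)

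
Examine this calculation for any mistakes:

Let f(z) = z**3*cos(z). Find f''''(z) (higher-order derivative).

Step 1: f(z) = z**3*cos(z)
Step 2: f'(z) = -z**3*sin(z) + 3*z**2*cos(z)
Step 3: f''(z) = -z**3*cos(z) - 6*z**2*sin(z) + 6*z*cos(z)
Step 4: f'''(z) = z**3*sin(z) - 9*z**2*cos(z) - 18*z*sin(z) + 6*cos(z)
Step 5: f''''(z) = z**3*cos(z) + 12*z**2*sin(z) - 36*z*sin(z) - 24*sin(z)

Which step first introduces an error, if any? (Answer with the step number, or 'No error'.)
Step 5

Step 5 is incorrect due to a wrong trig function.
The step shows: z**3*cos(z) + 12*z**2*sin(z) - 36*z*sin(z) - 24*sin(z)
The correct value should be: z**3*cos(z) + 12*z**2*sin(z) - 36*z*cos(z) - 24*sin(z)

Explanation: cos(z) was incorrectly written as sin(z): the term -36*z*cos(z) was incorrectly written as -36*z*sin(z)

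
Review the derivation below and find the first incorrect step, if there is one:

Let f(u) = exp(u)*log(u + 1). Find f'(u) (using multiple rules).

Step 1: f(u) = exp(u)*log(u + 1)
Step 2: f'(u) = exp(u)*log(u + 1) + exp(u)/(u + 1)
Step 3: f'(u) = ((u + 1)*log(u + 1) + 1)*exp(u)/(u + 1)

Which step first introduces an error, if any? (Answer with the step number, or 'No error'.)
No error

All steps in this derivation are correct.
The final answer f'(u) = ((u + 1)*log(u + 1) + 1)*exp(u)/(u + 1) is valid.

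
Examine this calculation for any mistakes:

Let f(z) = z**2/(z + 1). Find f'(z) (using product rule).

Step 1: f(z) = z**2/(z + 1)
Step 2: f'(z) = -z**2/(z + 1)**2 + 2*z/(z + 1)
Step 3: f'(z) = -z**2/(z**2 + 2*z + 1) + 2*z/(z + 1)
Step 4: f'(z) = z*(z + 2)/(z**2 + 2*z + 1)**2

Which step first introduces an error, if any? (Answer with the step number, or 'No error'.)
Step 4

Step 4 is incorrect due to a wrong exponent.
The step shows: z*(z + 2)/(z**2 + 2*z + 1)**2
The correct value should be: z*(z + 2)/(z**2 + 2*z + 1)

Explanation: The exponent -1 on z**2 + 2*z + 1 was incorrectly written as -2: the term z*(z + 2)/(z**2 + 2*z + 1) was incorrectly written as z*(z + 2)/(z**2 + 2*z + 1)**2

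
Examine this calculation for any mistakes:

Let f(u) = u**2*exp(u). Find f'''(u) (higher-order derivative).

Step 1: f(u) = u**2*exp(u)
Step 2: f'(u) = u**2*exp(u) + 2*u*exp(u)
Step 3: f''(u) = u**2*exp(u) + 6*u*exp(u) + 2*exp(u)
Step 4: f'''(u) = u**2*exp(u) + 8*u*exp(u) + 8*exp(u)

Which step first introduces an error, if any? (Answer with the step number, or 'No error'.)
Step 3

Step 3 is incorrect due to a wrong coefficient.
The step shows: u**2*exp(u) + 6*u*exp(u) + 2*exp(u)
The correct value should be: u**2*exp(u) + 4*u*exp(u) + 2*exp(u)

Explanation: The coefficient 4 was incorrectly written as 6: the term 4*u*exp(u) was incorrectly written as 6*u*exp(u)
The later steps are derived from this incorrect expression, so the error originates in Step 3.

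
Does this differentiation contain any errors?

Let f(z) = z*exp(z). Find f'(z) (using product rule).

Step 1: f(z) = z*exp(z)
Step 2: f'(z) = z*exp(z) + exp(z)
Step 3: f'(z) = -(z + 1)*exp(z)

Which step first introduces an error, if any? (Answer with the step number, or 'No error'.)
Step 3

Step 3 is incorrect due to a sign flip.
The step shows: -(z + 1)*exp(z)
The correct value should be: (z + 1)*exp(z)

Explanation: The sign of the whole expression was flipped: the term (z + 1)*exp(z) was incorrectly written as -(z + 1)*exp(z)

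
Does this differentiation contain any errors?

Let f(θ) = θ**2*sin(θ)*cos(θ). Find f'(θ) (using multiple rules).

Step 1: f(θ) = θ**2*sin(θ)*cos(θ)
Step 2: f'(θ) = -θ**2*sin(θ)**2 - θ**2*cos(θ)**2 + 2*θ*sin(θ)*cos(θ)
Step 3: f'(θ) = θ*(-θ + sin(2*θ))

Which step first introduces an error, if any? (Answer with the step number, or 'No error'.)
Step 2

Step 2 is incorrect due to a sign flip.
The step shows: -θ**2*sin(θ)**2 - θ**2*cos(θ)**2 + 2*θ*sin(θ)*cos(θ)
The correct value should be: -θ**2*sin(θ)**2 + θ**2*cos(θ)**2 + 2*θ*sin(θ)*cos(θ)

Explanation: The sign of one term was flipped: the term θ**2*cos(θ)**2 was incorrectly written as -θ**2*cos(θ)**2
The later steps are derived from this incorrect expression, so the error originates in Step 2.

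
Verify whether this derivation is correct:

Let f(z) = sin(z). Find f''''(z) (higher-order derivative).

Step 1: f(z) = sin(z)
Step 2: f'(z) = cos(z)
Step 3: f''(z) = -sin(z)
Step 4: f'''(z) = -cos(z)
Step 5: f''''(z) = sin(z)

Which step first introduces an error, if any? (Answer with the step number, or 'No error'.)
No error

All steps in this derivation are correct.
The final answer f''''(z) = sin(z) is valid.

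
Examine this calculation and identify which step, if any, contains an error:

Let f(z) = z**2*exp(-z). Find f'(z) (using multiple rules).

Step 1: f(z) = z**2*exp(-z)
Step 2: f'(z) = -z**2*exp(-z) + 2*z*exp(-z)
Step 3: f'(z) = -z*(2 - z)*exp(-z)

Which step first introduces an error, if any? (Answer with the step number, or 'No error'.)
Step 3

Step 3 is incorrect due to a sign flip.
The step shows: -z*(2 - z)*exp(-z)
The correct value should be: z*(2 - z)*exp(-z)

Explanation: The sign of the whole expression was flipped: the term z*(2 - z)*exp(-z) was incorrectly written as -z*(2 - z)*exp(-z)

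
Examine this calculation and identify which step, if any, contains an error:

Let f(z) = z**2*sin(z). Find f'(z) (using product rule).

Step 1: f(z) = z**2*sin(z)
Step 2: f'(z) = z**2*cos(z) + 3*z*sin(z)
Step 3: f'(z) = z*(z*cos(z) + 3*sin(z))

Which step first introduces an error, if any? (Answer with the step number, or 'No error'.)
Step 2

Step 2 is incorrect due to a wrong coefficient.
The step shows: z**2*cos(z) + 3*z*sin(z)
The correct value should be: z**2*cos(z) + 2*z*sin(z)

Explanation: The coefficient 2 was incorrectly written as 3: the term 2*z*sin(z) was incorrectly written as 3*z*sin(z)
The later steps are derived from this incorrect expression, so the error originates in Step 2.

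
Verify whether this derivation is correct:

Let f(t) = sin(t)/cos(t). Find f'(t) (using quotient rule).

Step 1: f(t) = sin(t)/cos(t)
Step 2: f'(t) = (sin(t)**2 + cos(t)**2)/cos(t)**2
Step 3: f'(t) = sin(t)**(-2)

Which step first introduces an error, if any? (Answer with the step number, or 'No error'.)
Step 3

Step 3 is incorrect due to a wrong trig function.
The step shows: sin(t)**(-2)
The correct value should be: cos(t)**(-2)

Explanation: cos(t) was incorrectly written as sin(t): the term cos(t)**(-2) was incorrectly written as sin(t)**(-2)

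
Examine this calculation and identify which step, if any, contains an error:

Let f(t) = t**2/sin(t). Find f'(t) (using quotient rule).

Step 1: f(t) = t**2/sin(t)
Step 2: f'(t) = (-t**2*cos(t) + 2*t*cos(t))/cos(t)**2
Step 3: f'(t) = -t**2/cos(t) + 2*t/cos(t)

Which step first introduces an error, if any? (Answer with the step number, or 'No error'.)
Step 2

Step 2 is incorrect due to a wrong trig function.
The step shows: (-t**2*cos(t) + 2*t*cos(t))/cos(t)**2
The correct value should be: (-t**2*cos(t) + 2*t*sin(t))/sin(t)**2

Explanation: sin(t) was incorrectly written as cos(t): the term (-t**2*cos(t) + 2*t*sin(t))/sin(t)**2 was incorrectly written as (-t**2*cos(t) + 2*t*cos(t))/cos(t)**2
The later steps are derived from this incorrect expression, so the error originates in Step 2.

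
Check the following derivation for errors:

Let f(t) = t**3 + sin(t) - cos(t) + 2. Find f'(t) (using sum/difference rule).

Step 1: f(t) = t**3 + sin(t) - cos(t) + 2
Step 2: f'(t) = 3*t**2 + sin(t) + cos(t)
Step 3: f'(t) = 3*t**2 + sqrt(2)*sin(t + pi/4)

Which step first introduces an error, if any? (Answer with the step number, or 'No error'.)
No error

All steps in this derivation are correct.
The final answer f'(t) = 3*t**2 + sqrt(2)*sin(t + pi/4) is valid.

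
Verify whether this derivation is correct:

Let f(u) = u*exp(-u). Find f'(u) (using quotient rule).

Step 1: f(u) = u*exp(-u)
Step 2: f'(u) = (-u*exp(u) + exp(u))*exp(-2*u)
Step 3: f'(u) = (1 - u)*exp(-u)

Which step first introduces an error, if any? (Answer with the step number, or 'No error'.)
No error

All steps in this derivation are correct.
The final answer f'(u) = (1 - u)*exp(-u) is valid.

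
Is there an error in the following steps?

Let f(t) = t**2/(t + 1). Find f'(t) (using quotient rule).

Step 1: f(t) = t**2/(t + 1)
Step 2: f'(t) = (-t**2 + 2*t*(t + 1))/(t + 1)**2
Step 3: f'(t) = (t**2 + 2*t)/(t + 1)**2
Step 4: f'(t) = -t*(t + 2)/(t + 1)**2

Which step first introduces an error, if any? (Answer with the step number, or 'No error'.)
Step 4

Step 4 is incorrect due to a sign flip.
The step shows: -t*(t + 2)/(t + 1)**2
The correct value should be: t*(t + 2)/(t + 1)**2

Explanation: The sign of the whole expression was flipped: the term t*(t + 2)/(t + 1)**2 was incorrectly written as -t*(t + 2)/(t + 1)**2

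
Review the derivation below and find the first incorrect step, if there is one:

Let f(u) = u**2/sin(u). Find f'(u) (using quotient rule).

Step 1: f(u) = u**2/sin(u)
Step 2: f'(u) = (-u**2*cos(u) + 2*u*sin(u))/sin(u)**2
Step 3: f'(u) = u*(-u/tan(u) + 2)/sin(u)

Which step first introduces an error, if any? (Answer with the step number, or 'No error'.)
No error

All steps in this derivation are correct.
The final answer f'(u) = u*(-u/tan(u) + 2)/sin(u) is valid.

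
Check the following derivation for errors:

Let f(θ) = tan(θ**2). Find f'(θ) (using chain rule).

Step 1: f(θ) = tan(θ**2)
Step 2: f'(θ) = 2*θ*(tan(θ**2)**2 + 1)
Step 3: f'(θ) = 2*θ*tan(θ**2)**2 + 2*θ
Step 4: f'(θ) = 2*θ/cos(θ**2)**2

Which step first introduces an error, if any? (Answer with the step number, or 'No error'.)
No error

All steps in this derivation are correct.
The final answer f'(θ) = 2*θ/cos(θ**2)**2 is valid.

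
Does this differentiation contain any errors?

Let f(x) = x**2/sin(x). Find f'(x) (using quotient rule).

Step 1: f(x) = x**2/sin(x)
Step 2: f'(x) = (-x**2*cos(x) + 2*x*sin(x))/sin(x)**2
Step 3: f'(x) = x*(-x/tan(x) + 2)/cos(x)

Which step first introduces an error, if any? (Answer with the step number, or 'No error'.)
Step 3

Step 3 is incorrect due to a wrong trig function.
The step shows: x*(-x/tan(x) + 2)/cos(x)
The correct value should be: x*(-x/tan(x) + 2)/sin(x)

Explanation: sin(x) was incorrectly written as cos(x): the term x*(-x/tan(x) + 2)/sin(x) was incorrectly written as x*(-x/tan(x) + 2)/cos(x)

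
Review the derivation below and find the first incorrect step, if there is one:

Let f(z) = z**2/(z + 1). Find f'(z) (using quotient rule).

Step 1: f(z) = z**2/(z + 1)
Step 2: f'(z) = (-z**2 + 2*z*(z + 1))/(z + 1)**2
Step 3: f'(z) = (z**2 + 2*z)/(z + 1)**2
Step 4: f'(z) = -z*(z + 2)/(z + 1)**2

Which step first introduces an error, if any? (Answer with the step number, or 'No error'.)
Step 4

Step 4 is incorrect due to a sign flip.
The step shows: -z*(z + 2)/(z + 1)**2
The correct value should be: z*(z + 2)/(z + 1)**2

Explanation: The sign of the whole expression was flipped: the term z*(z + 2)/(z + 1)**2 was incorrectly written as -z*(z + 2)/(z + 1)**2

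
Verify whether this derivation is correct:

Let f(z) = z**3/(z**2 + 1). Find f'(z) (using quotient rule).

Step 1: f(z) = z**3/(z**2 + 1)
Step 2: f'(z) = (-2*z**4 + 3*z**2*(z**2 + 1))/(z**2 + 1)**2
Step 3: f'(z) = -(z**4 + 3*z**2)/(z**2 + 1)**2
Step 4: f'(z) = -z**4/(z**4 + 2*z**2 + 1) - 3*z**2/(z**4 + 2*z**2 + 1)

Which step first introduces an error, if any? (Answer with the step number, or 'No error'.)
Step 3

Step 3 is incorrect due to a sign flip.
The step shows: -(z**4 + 3*z**2)/(z**2 + 1)**2
The correct value should be: (z**4 + 3*z**2)/(z**2 + 1)**2

Explanation: The sign of the whole expression was flipped: the term (z**4 + 3*z**2)/(z**2 + 1)**2 was incorrectly written as -(z**4 + 3*z**2)/(z**2 + 1)**2
The later steps are derived from this incorrect expression, so the error originates in Step 3.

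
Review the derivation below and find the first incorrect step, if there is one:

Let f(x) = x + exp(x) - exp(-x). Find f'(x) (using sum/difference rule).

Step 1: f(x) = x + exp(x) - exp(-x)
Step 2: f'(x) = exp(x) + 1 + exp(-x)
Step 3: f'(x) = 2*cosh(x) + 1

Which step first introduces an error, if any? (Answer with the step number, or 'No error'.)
No error

All steps in this derivation are correct.
The final answer f'(x) = 2*cosh(x) + 1 is valid.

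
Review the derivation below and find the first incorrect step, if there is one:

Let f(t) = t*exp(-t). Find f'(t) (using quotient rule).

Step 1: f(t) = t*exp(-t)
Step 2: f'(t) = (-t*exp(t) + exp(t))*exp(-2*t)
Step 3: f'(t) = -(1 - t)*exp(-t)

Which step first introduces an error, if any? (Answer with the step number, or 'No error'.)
Step 3

Step 3 is incorrect due to a sign flip.
The step shows: -(1 - t)*exp(-t)
The correct value should be: (1 - t)*exp(-t)

Explanation: The sign of the whole expression was flipped: the term (1 - t)*exp(-t) was incorrectly written as -(1 - t)*exp(-t)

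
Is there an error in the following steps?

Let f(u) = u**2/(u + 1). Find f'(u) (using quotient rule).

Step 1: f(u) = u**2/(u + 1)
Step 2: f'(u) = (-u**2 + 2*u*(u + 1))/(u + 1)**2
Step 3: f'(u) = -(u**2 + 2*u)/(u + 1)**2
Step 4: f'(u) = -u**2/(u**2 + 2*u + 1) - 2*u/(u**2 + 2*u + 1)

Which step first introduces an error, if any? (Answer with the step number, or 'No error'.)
Step 3

Step 3 is incorrect due to a sign flip.
The step shows: -(u**2 + 2*u)/(u + 1)**2
The correct value should be: (u**2 + 2*u)/(u + 1)**2

Explanation: The sign of the whole expression was flipped: the term (u**2 + 2*u)/(u + 1)**2 was incorrectly written as -(u**2 + 2*u)/(u + 1)**2
The later steps are derived from this incorrect expression, so the error originates in Step 3.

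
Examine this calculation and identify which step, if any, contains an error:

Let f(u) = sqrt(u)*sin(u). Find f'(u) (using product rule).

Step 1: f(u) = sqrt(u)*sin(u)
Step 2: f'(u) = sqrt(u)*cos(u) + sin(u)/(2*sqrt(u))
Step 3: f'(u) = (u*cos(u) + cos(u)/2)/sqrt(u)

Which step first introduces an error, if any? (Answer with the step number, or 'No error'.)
Step 3

Step 3 is incorrect due to a wrong trig function.
The step shows: (u*cos(u) + cos(u)/2)/sqrt(u)
The correct value should be: (u*cos(u) + sin(u)/2)/sqrt(u)

Explanation: sin(u) was incorrectly written as cos(u): the term (u*cos(u) + sin(u)/2)/sqrt(u) was incorrectly written as (u*cos(u) + cos(u)/2)/sqrt(u)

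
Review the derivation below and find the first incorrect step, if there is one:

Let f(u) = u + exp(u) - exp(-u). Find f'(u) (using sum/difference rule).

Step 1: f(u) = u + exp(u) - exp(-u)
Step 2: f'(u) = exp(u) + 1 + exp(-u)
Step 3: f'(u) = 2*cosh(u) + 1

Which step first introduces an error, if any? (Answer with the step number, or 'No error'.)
No error

All steps in this derivation are correct.
The final answer f'(u) = 2*cosh(u) + 1 is valid.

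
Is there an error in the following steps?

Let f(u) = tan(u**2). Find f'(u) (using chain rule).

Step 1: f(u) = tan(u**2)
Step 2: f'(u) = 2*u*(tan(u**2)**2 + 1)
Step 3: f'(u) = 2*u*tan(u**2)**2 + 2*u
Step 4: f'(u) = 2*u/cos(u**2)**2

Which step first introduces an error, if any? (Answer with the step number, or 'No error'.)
No error

All steps in this derivation are correct.
The final answer f'(u) = 2*u/cos(u**2)**2 is valid.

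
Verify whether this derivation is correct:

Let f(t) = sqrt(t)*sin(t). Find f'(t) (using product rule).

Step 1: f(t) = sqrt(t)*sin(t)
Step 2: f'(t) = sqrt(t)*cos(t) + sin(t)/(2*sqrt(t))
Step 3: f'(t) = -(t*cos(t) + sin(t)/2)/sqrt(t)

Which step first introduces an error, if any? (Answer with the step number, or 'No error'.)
Step 3

Step 3 is incorrect due to a sign flip.
The step shows: -(t*cos(t) + sin(t)/2)/sqrt(t)
The correct value should be: (t*cos(t) + sin(t)/2)/sqrt(t)

Explanation: The sign of the whole expression was flipped: the term (t*cos(t) + sin(t)/2)/sqrt(t) was incorrectly written as -(t*cos(t) + sin(t)/2)/sqrt(t)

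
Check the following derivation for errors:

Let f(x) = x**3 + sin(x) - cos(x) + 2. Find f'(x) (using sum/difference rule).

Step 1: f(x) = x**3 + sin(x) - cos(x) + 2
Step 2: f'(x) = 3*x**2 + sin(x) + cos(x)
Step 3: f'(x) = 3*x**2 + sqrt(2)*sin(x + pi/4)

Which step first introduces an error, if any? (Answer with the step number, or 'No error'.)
No error

All steps in this derivation are correct.
The final answer f'(x) = 3*x**2 + sqrt(2)*sin(x + pi/4) is valid.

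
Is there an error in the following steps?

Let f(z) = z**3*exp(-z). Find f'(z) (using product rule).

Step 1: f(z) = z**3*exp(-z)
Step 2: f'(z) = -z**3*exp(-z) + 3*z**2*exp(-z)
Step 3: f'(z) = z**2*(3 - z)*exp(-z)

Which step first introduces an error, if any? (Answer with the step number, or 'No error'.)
No error

All steps in this derivation are correct.
The final answer f'(z) = z**2*(3 - z)*exp(-z) is valid.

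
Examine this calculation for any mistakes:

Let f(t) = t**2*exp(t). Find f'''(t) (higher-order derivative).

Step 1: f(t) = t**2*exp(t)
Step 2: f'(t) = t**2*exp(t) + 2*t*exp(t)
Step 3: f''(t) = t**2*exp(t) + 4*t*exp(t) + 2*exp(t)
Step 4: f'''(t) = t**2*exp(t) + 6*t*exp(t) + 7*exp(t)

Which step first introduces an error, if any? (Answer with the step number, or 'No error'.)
Step 4

Step 4 is incorrect due to a wrong coefficient.
The step shows: t**2*exp(t) + 6*t*exp(t) + 7*exp(t)
The correct value should be: t**2*exp(t) + 6*t*exp(t) + 6*exp(t)

Explanation: The coefficient 6 was incorrectly written as 7: the term 6*exp(t) was incorrectly written as 7*exp(t)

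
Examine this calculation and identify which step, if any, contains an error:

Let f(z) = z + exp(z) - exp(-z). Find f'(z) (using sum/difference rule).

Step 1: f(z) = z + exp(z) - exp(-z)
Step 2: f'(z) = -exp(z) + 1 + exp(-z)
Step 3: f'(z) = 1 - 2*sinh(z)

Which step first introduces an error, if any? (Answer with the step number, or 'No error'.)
Step 2

Step 2 is incorrect due to a sign flip.
The step shows: -exp(z) + 1 + exp(-z)
The correct value should be: exp(z) + 1 + exp(-z)

Explanation: The sign of one term was flipped: the term exp(z) was incorrectly written as -exp(z)
The later steps are derived from this incorrect expression, so the error originates in Step 2.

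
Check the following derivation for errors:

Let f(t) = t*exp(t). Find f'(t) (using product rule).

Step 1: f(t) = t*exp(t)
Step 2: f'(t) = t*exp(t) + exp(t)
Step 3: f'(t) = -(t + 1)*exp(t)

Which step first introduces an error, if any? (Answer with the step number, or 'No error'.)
Step 3

Step 3 is incorrect due to a sign flip.
The step shows: -(t + 1)*exp(t)
The correct value should be: (t + 1)*exp(t)

Explanation: The sign of the whole expression was flipped: the term (t + 1)*exp(t) was incorrectly written as -(t + 1)*exp(t)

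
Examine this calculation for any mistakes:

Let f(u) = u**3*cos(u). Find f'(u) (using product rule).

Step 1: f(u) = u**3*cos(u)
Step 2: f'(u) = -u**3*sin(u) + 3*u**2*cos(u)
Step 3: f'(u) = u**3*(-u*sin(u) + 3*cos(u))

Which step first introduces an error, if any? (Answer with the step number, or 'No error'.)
Step 3

Step 3 is incorrect due to a wrong exponent.
The step shows: u**3*(-u*sin(u) + 3*cos(u))
The correct value should be: u**2*(-u*sin(u) + 3*cos(u))

Explanation: The exponent 2 on u was incorrectly written as 3: the term u**2*(-u*sin(u) + 3*cos(u)) was incorrectly written as u**3*(-u*sin(u) + 3*cos(u))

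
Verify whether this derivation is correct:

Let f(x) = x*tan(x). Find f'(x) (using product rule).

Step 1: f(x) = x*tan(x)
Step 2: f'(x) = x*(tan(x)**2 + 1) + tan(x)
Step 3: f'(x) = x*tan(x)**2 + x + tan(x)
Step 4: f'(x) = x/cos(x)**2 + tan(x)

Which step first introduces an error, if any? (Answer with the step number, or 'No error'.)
No error

All steps in this derivation are correct.
The final answer f'(x) = x/cos(x)**2 + tan(x) is valid.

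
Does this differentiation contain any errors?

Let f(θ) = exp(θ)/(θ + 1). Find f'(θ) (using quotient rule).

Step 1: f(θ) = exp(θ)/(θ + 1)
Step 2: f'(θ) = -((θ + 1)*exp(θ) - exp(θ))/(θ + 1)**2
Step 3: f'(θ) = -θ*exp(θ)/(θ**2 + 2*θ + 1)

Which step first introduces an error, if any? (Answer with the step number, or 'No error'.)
Step 2

Step 2 is incorrect due to a sign flip.
The step shows: -((θ + 1)*exp(θ) - exp(θ))/(θ + 1)**2
The correct value should be: ((θ + 1)*exp(θ) - exp(θ))/(θ + 1)**2

Explanation: The sign of the whole expression was flipped: the term ((θ + 1)*exp(θ) - exp(θ))/(θ + 1)**2 was incorrectly written as -((θ + 1)*exp(θ) - exp(θ))/(θ + 1)**2
The later steps are derived from this incorrect expression, so the error originates in Step 2.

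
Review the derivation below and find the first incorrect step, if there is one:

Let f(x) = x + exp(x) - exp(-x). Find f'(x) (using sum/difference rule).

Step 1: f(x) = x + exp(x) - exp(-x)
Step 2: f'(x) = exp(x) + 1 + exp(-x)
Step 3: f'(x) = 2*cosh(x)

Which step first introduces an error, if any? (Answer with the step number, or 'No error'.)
Step 3

Step 3 is incorrect due to a dropped term.
The step shows: 2*cosh(x)
The correct value should be: 2*cosh(x) + 1

Explanation: A term was dropped: the term 1 was incorrectly omitted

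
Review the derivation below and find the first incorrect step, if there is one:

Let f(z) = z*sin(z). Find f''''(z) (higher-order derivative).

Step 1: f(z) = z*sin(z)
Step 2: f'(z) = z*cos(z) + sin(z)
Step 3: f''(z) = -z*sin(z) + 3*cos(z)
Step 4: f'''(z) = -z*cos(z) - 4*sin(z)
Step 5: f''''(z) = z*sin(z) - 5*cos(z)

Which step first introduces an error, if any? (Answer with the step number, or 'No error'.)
Step 3

Step 3 is incorrect due to a wrong coefficient.
The step shows: -z*sin(z) + 3*cos(z)
The correct value should be: -z*sin(z) + 2*cos(z)

Explanation: The coefficient 2 was incorrectly written as 3: the term 2*cos(z) was incorrectly written as 3*cos(z)
The later steps are derived from this incorrect expression, so the error originates in Step 3.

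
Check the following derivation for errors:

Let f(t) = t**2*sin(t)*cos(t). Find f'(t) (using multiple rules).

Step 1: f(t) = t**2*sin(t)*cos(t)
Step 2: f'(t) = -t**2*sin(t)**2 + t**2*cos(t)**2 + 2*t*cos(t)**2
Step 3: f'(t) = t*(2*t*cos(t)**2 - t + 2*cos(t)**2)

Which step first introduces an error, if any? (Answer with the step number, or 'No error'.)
Step 2

Step 2 is incorrect due to a wrong trig function.
The step shows: -t**2*sin(t)**2 + t**2*cos(t)**2 + 2*t*cos(t)**2
The correct value should be: -t**2*sin(t)**2 + t**2*cos(t)**2 + 2*t*sin(t)*cos(t)

Explanation: sin(t) was incorrectly written as cos(t): the term 2*t*sin(t)*cos(t) was incorrectly written as 2*t*cos(t)**2
The later steps are derived from this incorrect expression, so the error originates in Step 2.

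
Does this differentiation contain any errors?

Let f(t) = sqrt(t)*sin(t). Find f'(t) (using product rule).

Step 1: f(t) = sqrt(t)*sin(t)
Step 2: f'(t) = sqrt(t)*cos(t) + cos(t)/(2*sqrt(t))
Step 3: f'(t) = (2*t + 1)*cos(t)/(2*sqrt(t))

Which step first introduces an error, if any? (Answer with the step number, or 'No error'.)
Step 2

Step 2 is incorrect due to a wrong trig function.
The step shows: sqrt(t)*cos(t) + cos(t)/(2*sqrt(t))
The correct value should be: sqrt(t)*cos(t) + sin(t)/(2*sqrt(t))

Explanation: sin(t) was incorrectly written as cos(t): the term sin(t)/(2*sqrt(t)) was incorrectly written as cos(t)/(2*sqrt(t))
The later steps are derived from this incorrect expression, so the error originates in Step 2.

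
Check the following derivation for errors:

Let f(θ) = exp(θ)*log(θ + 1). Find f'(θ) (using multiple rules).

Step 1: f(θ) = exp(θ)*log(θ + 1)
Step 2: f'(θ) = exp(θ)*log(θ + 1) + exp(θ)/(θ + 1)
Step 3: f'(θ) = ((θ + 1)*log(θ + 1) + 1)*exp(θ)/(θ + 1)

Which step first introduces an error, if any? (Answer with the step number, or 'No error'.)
No error

All steps in this derivation are correct.
The final answer f'(θ) = ((θ + 1)*log(θ + 1) + 1)*exp(θ)/(θ + 1) is valid.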